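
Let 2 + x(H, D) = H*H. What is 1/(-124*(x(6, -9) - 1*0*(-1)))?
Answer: -1/4216 ≈ -0.00023719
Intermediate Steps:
x(H, D) = -2 + H**2 (x(H, D) = -2 + H*H = -2 + H**2)
1/(-124*(x(6, -9) - 1*0*(-1))) = 1/(-124*((-2 + 6**2) - 1*0*(-1))) = 1/(-124*((-2 + 36) + 0*(-1))) = 1/(-124*(34 + 0)) = 1/(-124*34) = 1/(-4216) = -1/4216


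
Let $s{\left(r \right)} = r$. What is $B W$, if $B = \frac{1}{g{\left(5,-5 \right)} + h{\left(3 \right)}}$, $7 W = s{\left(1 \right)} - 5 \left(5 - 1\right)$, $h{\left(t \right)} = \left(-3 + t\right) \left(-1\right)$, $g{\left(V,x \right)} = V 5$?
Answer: $- \frac{19}{175} \approx -0.10857$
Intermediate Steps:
$g{\left(V,x \right)} = 5 V$
$h{\left(t \right)} = 3 - t$
$W = - \frac{19}{7}$ ($W = \frac{1 - 5 \left(5 - 1\right)}{7} = \frac{1 - 20}{7} = \frac{1}{7} \left(-19\right) = - \frac{19}{7} \approx -2.7143$)
$B = \frac{1}{25}$ ($B = \frac{1}{5 \cdot 5 + \left(3 - 3\right)} = \frac{1}{25 + \left(3 - 3\right)} = \frac{1}{25 + 0} = \frac{1}{25} \approx 0.04$)
$B W = \frac{1}{25} \left(- \frac{19}{7}\right) = - \frac{19}{175}$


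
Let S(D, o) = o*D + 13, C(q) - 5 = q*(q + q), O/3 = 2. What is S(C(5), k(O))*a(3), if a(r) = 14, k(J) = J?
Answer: 4802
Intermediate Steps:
O = 6 (O = 3*2 = 6)
C(q) = 5 + 2*q² (C(q) = 5 + q*(q + q) = 5 + q*(2*q) = 5 + 2*q²)
S(D, o) = 13 + D*o (S(D, o) = D*o + 13 = 13 + D*o)
S(C(5), k(O))*a(3) = (13 + (5 + 2*5²)*6)*14 = (13 + (5 + 2*25)*6)*14 = (13 + (5 + 50)*6)*14 = (13 + 55*6)*14 = (13 + 330)*14 = 343*14 = 4802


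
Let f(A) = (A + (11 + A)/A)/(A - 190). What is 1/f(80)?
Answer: -8800/6491 ≈ -1.3557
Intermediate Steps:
f(A) = (A + (11 + A)/A)/(-190 + A)
1/f(80) = 1/((11 + 80 + 80²)/(80*(-190 + 80))) = 1/((1/80)*(11 + 80 + 6400)/(-110)) = 1/((1/80)*(-1/110)*6491) = 1/(-6491/8800) = -8800/6491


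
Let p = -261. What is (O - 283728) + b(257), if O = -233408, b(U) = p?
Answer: -517397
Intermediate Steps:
b(U) = -261
(O - 283728) + b(257) = (-233408 - 283728) - 261 = -517136 - 261 = -517397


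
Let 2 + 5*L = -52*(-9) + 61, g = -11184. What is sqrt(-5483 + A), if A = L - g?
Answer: 2*sqrt(36290)/5 ≈ 76.200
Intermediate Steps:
L = 527/5 (L = -2/5 + (-52*(-9) + 61)/5 = -2/5 + (468 + 61)/5 = -2/5 + (1/5)*529 = -2/5 + 529/5 = 527/5 ≈ 105.40)
A = 56447/5 (A = 527/5 - 1*(-11184) = 527/5 + 11184 = 56447/5 ≈ 11289.)
sqrt(-5483 + A) = sqrt(-5483 + 56447/5) = sqrt(29032/5) = 2*sqrt(36290)/5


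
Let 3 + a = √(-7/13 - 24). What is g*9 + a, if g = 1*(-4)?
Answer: -39 + I*√4147/13 ≈ -39.0 + 4.9536*I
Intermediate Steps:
g = -4
a = -3 + I*√4147/13 (a = -3 + √(-7/13 - 24) = -3 + √(-319/13) = -3 + I*√4147/13 ≈ -3.0 + 4.9536*I)
g*9 + a = -4*9 + (-3 + I*√4147/13) = -36 + (-3 + I*√4147/13) = -39 + I*√4147/13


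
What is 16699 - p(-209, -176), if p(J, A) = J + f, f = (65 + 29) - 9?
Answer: 16823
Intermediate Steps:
f = 85 (f = 94 - 9 = 85)
p(J, A) = 85 + J (p(J, A) = J + 85 = 85 + J)
16699 - p(-209, -176) = 16699 - (85 - 209) = 16699 - 1*(-124) = 16699 + 124 = 16823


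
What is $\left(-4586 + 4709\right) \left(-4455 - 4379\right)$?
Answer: $-1086582$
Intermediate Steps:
$\left(-4586 + 4709\right) \left(-4455 - 4379\right) = 123 \left(-8834\right) = -1086582$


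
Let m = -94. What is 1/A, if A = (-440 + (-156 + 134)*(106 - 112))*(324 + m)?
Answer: -1/70840 ≈ -1.4116e-5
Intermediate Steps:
A = -70840 (A = (-440 + (-156 + 134)*(106 - 112))*(324 - 94) = (-440 - 22*(-6))*230 = (-440 + 132)*230 = -308*230 = -70840)
1/A = 1/(-70840) = -1/70840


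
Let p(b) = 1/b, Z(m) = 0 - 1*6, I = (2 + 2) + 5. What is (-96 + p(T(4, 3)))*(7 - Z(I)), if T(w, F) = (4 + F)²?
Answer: -61139/49 ≈ -1247.7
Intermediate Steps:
I = 9 (I = 4 + 5 = 9)
Z(m) = -6 (Z(m) = 0 - 6 = -6)
(-96 + p(T(4, 3)))*(7 - Z(I)) = (-96 + 1/((4 + 3)²))*(7 - 1*(-6)) = (-96 + 1/(7²))*(7 + 6) = (-96 + 1/49)*13 = -4703/49*13 = -61139/49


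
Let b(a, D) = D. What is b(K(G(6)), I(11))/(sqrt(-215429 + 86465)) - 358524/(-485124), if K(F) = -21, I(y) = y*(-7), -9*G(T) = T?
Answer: 29877/40427 + 7*I*sqrt(32241)/5862 ≈ 0.73904 + 0.21442*I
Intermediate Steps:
G(T) = -T/9
I(y) = -7*y
b(K(G(6)), I(11))/(sqrt(-215429 + 86465)) - 358524/(-485124) = (-7*11)/(sqrt(-215429 + 86465)) - 358524/(-485124) = -77*(-I*sqrt(32241)/64482) - 358524*(-1/485124) = -77*(-I*sqrt(32241)/64482) + 29877/40427 = -(-7)*I*sqrt(32241)/5862 + 29877/40427 = 7*I*sqrt(32241)/5862 + 29877/40427 = 29877/40427 + 7*I*sqrt(32241)/5862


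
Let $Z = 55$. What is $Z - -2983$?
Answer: $3038$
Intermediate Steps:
$Z - -2983 = 55 - -2983 = 55 + 2983 = 3038$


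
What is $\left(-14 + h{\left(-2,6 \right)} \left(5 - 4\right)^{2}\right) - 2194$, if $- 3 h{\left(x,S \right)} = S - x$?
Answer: $- \frac{6632}{3} \approx -2210.7$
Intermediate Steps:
$h{\left(x,S \right)} = - \frac{S}{3} + \frac{x}{3}$ ($h{\left(x,S \right)} = - \frac{S - x}{3} = - \frac{S}{3} + \frac{x}{3}$)
$\left(-14 + h{\left(-2,6 \right)} \left(5 - 4\right)^{2}\right) - 2194 = \left(-14 + \left(\left(- \frac{1}{3}\right) 6 + \frac{1}{3} \left(-2\right)\right) \left(5 - 4\right)^{2}\right) - 2194 = \left(-14 + \left(-2 - \frac{2}{3}\right) 1^{2}\right) - 2194 = \left(-14 - \frac{8}{3}\right) - 2194 = - \frac{50}{3} - 2194 = - \frac{6632}{3}$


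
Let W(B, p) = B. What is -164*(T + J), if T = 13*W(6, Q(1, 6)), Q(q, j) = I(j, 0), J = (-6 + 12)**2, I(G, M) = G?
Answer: -18696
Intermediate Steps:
J = 36 (J = 6**2 = 36)
Q(q, j) = j
T = 78 (T = 13*6 = 78)
-164*(T + J) = -164*(78 + 36) = -164*114 = -18696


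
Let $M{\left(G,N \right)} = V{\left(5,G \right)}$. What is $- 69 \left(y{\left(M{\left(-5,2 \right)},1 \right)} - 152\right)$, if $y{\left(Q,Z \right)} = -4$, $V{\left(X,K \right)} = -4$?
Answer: $10764$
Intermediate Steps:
$M{\left(G,N \right)} = -4$
$- 69 \left(y{\left(M{\left(-5,2 \right)},1 \right)} - 152\right) = - 69 \left(-4 - 152\right) = \left(-69\right) \left(-156\right) = 10764$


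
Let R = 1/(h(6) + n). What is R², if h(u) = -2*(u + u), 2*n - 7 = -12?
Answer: 4/2809 ≈ 0.0014240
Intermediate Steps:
n = -5/2 (n = 7/2 + (½)*(-12) = 7/2 - 6 = -5/2 ≈ -2.5000)
h(u) = -4*u
R = -2/53 (R = 1/(-4*6 - 5/2) = 1/(-24 - 5/2) = 1/(-53/2) = -2/53 ≈ -0.037736)
R² = (-2/53)² = 4/2809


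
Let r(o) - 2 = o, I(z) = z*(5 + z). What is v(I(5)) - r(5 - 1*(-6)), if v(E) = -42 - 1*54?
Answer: -109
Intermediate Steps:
r(o) = 2 + o
v(E) = -96 (v(E) = -42 - 54 = -96)
v(I(5)) - r(5 - 1*(-6)) = -96 - (2 + (5 - 1*(-6))) = -96 - (2 + (5 + 6)) = -96 - (2 + 11) = -96 - 1*13 = -96 - 13 = -109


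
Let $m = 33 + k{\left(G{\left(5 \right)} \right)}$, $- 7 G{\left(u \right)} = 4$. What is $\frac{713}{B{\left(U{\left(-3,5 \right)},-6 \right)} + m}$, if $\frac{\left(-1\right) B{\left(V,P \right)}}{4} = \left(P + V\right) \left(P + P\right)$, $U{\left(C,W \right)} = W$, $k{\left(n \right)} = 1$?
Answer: $- \frac{713}{14} \approx -50.929$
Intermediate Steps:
$G{\left(u \right)} = - \frac{4}{7}$ ($G{\left(u \right)} = \left(- \frac{1}{7}\right) 4 = - \frac{4}{7}$)
$B{\left(V,P \right)} = - 8 P \left(P + V\right)$ ($B{\left(V,P \right)} = - 4 \left(P + V\right) \left(P + P\right) = - 4 \left(P + V\right) 2 P = - 4 \cdot 2 P \left(P + V\right) = - 8 P \left(P + V\right)$)
$m = 34$ ($m = 33 + 1 = 34$)
$\frac{713}{B{\left(U{\left(-3,5 \right)},-6 \right)} + m} = \frac{713}{\left(-8\right) \left(-6\right) \left(-6 + 5\right) + 34} = \frac{713}{\left(-8\right) \left(-6\right) \left(-1\right) + 34} = \frac{713}{-48 + 34} = \frac{713}{-14} = 713 \left(- \frac{1}{14}\right) = - \frac{713}{14}$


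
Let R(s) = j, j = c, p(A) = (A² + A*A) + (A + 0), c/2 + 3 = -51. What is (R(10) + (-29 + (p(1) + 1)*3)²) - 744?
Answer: -563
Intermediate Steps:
c = -108 (c = -6 + 2*(-51) = -6 - 102 = -108)
p(A) = A + 2*A² (p(A) = (A² + A²) + A = 2*A² + A = A + 2*A²)
j = -108
R(s) = -108
(R(10) + (-29 + (p(1) + 1)*3)²) - 744 = (-108 + (-29 + (1*(1 + 2*1) + 1)*3)²) - 744 = (-108 + (-29 + (1*(1 + 2) + 1)*3)²) - 744 = (-108 + (-29 + (1*3 + 1)*3)²) - 744 = (-108 + (-29 + (3 + 1)*3)²) - 744 = (-108 + (-29 + 4*3)²) - 744 = (-108 + (-29 + 12)²) - 744 = (-108 + (-17)²) - 744 = (-108 + 289) - 744 = 181 - 744 = -563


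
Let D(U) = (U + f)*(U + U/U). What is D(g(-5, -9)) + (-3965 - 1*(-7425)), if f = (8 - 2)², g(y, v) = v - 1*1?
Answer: 3226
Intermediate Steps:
g(y, v) = -1 + v (g(y, v) = v - 1 = -1 + v)
f = 36 (f = 6² = 36)
D(U) = (1 + U)*(36 + U) (D(U) = (U + 36)*(U + U/U) = (36 + U)*(U + 1) = (36 + U)*(1 + U) = (1 + U)*(36 + U))
D(g(-5, -9)) + (-3965 - 1*(-7425)) = (36 + (-1 - 9)² + 37*(-1 - 9)) + (-3965 - 1*(-7425)) = (36 + (-10)² + 37*(-10)) + (-3965 + 7425) = (36 + 100 - 370) + 3460 = -234 + 3460 = 3226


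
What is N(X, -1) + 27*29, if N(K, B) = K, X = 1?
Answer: 784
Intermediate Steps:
N(X, -1) + 27*29 = 1 + 27*29 = 1 + 783 = 784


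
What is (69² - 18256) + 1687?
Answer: -11808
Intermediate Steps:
(69² - 18256) + 1687 = (4761 - 18256) + 1687 = -13495 + 1687 = -11808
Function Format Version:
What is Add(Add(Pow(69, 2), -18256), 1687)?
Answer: -11808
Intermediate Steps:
Add(Add(Pow(69, 2), -18256), 1687) = Add(Add(4761, -18256), 1687) = Add(-13495, 1687) = -11808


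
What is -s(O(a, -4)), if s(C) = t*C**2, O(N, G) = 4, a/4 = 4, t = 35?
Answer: -560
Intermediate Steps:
a = 16 (a = 4*4 = 16)
s(C) = 35*C**2
-s(O(a, -4)) = -35*4**2 = -35*16 = -1*560 = -560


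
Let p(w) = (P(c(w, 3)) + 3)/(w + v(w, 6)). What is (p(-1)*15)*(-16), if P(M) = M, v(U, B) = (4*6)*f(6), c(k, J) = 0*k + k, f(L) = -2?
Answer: 480/49 ≈ 9.7959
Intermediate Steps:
c(k, J) = k (c(k, J) = 0 + k = k)
v(U, B) = -48 (v(U, B) = (4*6)*(-2) = 24*(-2) = -48)
p(w) = (3 + w)/(-48 + w) (p(w) = (w + 3)/(w - 48) = (3 + w)/(-48 + w))
(p(-1)*15)*(-16) = (((3 - 1)/(-48 - 1))*15)*(-16) = ((2/(-49))*15)*(-16) = (-1/49*2*15)*(-16) = -2/49*15*(-16) = -30/49*(-16) = 480/49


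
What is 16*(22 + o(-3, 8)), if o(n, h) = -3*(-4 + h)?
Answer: 160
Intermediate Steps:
o(n, h) = 12 - 3*h
16*(22 + o(-3, 8)) = 16*(22 + (12 - 3*8)) = 16*(22 + (12 - 24)) = 16*(22 - 12) = 16*10 = 160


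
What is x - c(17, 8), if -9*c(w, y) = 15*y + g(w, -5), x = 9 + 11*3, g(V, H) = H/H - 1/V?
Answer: 8482/153 ≈ 55.438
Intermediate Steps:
g(V, H) = 1 - 1/V
x = 42 (x = 9 + 33 = 42)
c(w, y) = -5*y/3 - (-1 + w)/(9*w) (c(w, y) = -(15*y + (-1 + w)/w)/9 = -5*y/3 - (-1 + w)/(9*w))
x - c(17, 8) = 42 - (1 - 1*17 - 15*17*8)/(9*17) = 42 - (1 - 17 - 2040)/(9*17) = 42 - (-2056)/(9*17) = 42 - 1*(-2056/153) = 42 + 2056/153 = 8482/153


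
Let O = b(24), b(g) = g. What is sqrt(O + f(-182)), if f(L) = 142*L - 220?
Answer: 2*I*sqrt(6510) ≈ 161.37*I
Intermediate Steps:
O = 24
f(L) = -220 + 142*L
sqrt(O + f(-182)) = sqrt(24 + (-220 + 142*(-182))) = sqrt(24 + (-220 - 25844)) = sqrt(24 - 26064) = sqrt(-26040) = 2*I*sqrt(6510)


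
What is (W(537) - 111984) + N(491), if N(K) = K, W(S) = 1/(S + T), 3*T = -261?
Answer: -50171849/450 ≈ -1.1149e+5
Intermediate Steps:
T = -87 (T = (1/3)*(-261) = -87)
W(S) = 1/(-87 + S) (W(S) = 1/(S - 87) = 1/(-87 + S))
(W(537) - 111984) + N(491) = (1/(-87 + 537) - 111984) + 491 = (1/450 - 111984) + 491 = -50392799/450 + 491 = -50171849/450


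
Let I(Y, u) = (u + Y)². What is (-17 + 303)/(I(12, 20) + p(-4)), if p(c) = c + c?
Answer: 143/508 ≈ 0.28150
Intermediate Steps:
p(c) = 2*c
I(Y, u) = (Y + u)²
(-17 + 303)/(I(12, 20) + p(-4)) = (-17 + 303)/((12 + 20)² + 2*(-4)) = 286/(32² - 8) = 286/(1024 - 8) = 286/1016 = 286*(1/1016) = 143/508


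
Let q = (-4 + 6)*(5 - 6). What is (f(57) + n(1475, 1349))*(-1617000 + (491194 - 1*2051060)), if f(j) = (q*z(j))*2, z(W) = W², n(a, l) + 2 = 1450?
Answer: 36686448568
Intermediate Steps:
n(a, l) = 1448 (n(a, l) = -2 + 1450 = 1448)
q = -2 (q = 2*(-1) = -2)
f(j) = -4*j² (f(j) = -2*j²*2 = -4*j²)
(f(57) + n(1475, 1349))*(-1617000 + (491194 - 1*2051060)) = (-4*57² + 1448)*(-1617000 + (491194 - 1*2051060)) = (-4*3249 + 1448)*(-1617000 + (491194 - 2051060)) = (-12996 + 1448)*(-1617000 - 1559866) = -11548*(-3176866) = 36686448568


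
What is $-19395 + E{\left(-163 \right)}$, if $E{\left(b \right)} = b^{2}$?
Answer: $7174$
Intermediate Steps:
$-19395 + E{\left(-163 \right)} = -19395 + \left(-163\right)^{2} = -19395 + 26569 = 7174$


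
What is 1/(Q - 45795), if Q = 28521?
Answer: -1/17274 ≈ -5.7890e-5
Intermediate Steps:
1/(Q - 45795) = 1/(28521 - 45795) = 1/(-17274) = -1/17274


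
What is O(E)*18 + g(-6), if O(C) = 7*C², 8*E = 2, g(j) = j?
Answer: 15/8 ≈ 1.8750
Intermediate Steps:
E = ¼ (E = (⅛)*2 = ¼ ≈ 0.25000)
O(E)*18 + g(-6) = (7*(¼)²)*18 - 6 = (7*(1/16))*18 - 6 = (7/16)*18 - 6 = 63/8 - 6 = 15/8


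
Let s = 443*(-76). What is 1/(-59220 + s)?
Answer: -1/92888 ≈ -1.0766e-5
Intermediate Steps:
s = -33668
1/(-59220 + s) = 1/(-59220 - 33668) = 1/(-92888) = -1/92888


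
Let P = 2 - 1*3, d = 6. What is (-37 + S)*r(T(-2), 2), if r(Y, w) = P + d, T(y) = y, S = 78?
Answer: 205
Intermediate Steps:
P = -1 (P = 2 - 3 = -1)
r(Y, w) = 5 (r(Y, w) = -1 + 6 = 5)
(-37 + S)*r(T(-2), 2) = (-37 + 78)*5 = 41*5 = 205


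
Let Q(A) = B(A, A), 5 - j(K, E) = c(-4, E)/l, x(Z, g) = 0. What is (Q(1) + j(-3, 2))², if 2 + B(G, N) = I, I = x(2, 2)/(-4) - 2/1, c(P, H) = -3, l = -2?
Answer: ¼ ≈ 0.25000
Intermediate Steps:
j(K, E) = 7/2 (j(K, E) = 5 - (-3)/(-2) = 5 - (-3)*(-1)/2 = 5 - 1*3/2 = 5 - 3/2 = 7/2)
I = -2 (I = 0/(-4) - 2/1 = 0*(-¼) - 2*1 = 0 - 2 = -2)
B(G, N) = -4 (B(G, N) = -2 - 2 = -4)
Q(A) = -4
(Q(1) + j(-3, 2))² = (-4 + 7/2)² = (-½)² = ¼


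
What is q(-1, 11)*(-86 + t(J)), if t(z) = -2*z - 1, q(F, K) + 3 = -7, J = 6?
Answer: 990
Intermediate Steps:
q(F, K) = -10 (q(F, K) = -3 - 7 = -10)
t(z) = -1 - 2*z
q(-1, 11)*(-86 + t(J)) = -10*(-86 + (-1 - 2*6)) = -10*(-86 + (-1 - 12)) = -10*(-86 - 13) = -10*(-99) = 990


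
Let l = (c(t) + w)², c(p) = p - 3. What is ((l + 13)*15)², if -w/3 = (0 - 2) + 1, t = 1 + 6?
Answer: 864900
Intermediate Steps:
t = 7
c(p) = -3 + p
w = 3 (w = -3*((0 - 2) + 1) = -3*(-2 + 1) = -3*(-1) = 3)
l = 49 (l = ((-3 + 7) + 3)² = (4 + 3)² = 7² = 49)
((l + 13)*15)² = ((49 + 13)*15)² = (62*15)² = 930² = 864900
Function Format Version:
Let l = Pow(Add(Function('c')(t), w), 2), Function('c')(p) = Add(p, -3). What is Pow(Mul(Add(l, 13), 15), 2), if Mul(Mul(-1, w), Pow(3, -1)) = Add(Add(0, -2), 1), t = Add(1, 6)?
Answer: 864900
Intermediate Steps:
t = 7
Function('c')(p) = Add(-3, p)
w = 3 (w = Mul(-3, Add(Add(0, -2), 1)) = Mul(-3, Add(-2, 1)) = Mul(-3, -1) = 3)
l = 49 (l = Pow(Add(Add(-3, 7), 3), 2) = Pow(Add(4, 3), 2) = Pow(7, 2) = 49)
Pow(Mul(Add(l, 13), 15), 2) = Pow(Mul(Add(49, 13), 15), 2) = Pow(Mul(62, 15), 2) = Pow(930, 2) = 864900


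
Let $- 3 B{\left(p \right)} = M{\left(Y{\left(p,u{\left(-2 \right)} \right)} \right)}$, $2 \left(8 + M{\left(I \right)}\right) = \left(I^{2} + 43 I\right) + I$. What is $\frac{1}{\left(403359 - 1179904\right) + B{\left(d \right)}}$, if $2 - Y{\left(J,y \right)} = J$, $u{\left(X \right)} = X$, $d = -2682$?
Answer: $- \frac{3}{5990603} \approx -5.0078 \cdot 10^{-7}$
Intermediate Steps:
$Y{\left(J,y \right)} = 2 - J$
$M{\left(I \right)} = -8 + \frac{I^{2}}{2} + 22 I$ ($M{\left(I \right)} = -8 + \frac{\left(I^{2} + 43 I\right) + I}{2} = -8 + \frac{I^{2} + 44 I}{2} = -8 + \left(\frac{I^{2}}{2} + 22 I\right) = -8 + \frac{I^{2}}{2} + 22 I$)
$B{\left(p \right)} = -12 - \frac{\left(2 - p\right)^{2}}{6} + \frac{22 p}{3}$ ($B{\left(p \right)} = - \frac{-8 + \frac{\left(2 - p\right)^{2}}{2} + 22 \left(2 - p\right)}{3} = - \frac{-8 + \frac{\left(2 - p\right)^{2}}{2} - \left(-44 + 22 p\right)}{3} = - \frac{36 + \frac{\left(2 - p\right)^{2}}{2} - 22 p}{3} = -12 - \frac{\left(2 - p\right)^{2}}{6} + \frac{22 p}{3}$)
$\frac{1}{\left(403359 - 1179904\right) + B{\left(d \right)}} = \frac{1}{\left(403359 - 1179904\right) - \left(\frac{64406}{3} + 1198854\right)} = \frac{1}{-776545 - \frac{3660968}{3}} = \frac{1}{- \frac{5990603}{3}} = - \frac{3}{5990603}$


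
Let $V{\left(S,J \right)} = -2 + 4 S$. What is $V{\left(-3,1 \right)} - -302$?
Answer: $288$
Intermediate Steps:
$V{\left(-3,1 \right)} - -302 = \left(-2 + 4 \left(-3\right)\right) - -302 = \left(-2 - 12\right) + 302 = -14 + 302 = 288$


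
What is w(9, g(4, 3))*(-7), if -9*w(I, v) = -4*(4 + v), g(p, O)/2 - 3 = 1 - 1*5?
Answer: -56/9 ≈ -6.2222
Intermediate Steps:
g(p, O) = -2 (g(p, O) = 6 + 2*(1 - 1*5) = 6 + 2*(1 - 5) = 6 + 2*(-4) = 6 - 8 = -2)
w(I, v) = 16/9 + 4*v/9 (w(I, v) = -(-4)*(4 + v)/9 = -(-16 - 4*v)/9 = 16/9 + 4*v/9)
w(9, g(4, 3))*(-7) = (16/9 + (4/9)*(-2))*(-7) = (16/9 - 8/9)*(-7) = (8/9)*(-7) = -56/9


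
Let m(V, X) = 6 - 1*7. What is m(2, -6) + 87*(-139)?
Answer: -12094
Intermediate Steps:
m(V, X) = -1 (m(V, X) = 6 - 7 = -1)
m(2, -6) + 87*(-139) = -1 + 87*(-139) = -1 - 12093 = -12094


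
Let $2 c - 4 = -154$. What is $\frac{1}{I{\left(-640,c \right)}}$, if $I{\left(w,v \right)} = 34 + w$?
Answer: $- \frac{1}{606} \approx -0.0016502$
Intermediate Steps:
$c = -75$ ($c = 2 + \frac{1}{2} \left(-154\right) = 2 - 77 = -75$)
$\frac{1}{I{\left(-640,c \right)}} = \frac{1}{34 - 640} = \frac{1}{-606} = - \frac{1}{606}$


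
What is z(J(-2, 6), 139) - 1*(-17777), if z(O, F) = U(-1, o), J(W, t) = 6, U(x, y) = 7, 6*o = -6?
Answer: 17784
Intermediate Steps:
o = -1 (o = (⅙)*(-6) = -1)
z(O, F) = 7
z(J(-2, 6), 139) - 1*(-17777) = 7 - 1*(-17777) = 7 + 17777 = 17784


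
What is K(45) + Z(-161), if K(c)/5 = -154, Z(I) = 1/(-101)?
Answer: -77771/101 ≈ -770.01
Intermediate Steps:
Z(I) = -1/101
K(c) = -770 (K(c) = 5*(-154) = -770)
K(45) + Z(-161) = -770 - 1/101 = -77771/101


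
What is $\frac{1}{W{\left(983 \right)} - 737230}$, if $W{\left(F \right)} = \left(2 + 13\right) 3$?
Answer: $- \frac{1}{737185} \approx -1.3565 \cdot 10^{-6}$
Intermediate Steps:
$W{\left(F \right)} = 45$ ($W{\left(F \right)} = 15 \cdot 3 = 45$)
$\frac{1}{W{\left(983 \right)} - 737230} = \frac{1}{45 - 737230} = \frac{1}{-737185} = - \frac{1}{737185}$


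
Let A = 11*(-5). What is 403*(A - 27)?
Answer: -33046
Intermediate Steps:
A = -55
403*(A - 27) = 403*(-55 - 27) = 403*(-82) = -33046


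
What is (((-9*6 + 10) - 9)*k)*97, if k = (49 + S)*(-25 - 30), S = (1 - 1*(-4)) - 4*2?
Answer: 13006730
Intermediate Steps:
S = -3 (S = (1 + 4) - 8 = 5 - 8 = -3)
k = -2530 (k = (49 - 3)*(-25 - 30) = 46*(-55) = -2530)
(((-9*6 + 10) - 9)*k)*97 = (((-9*6 + 10) - 9)*(-2530))*97 = (((-54 + 10) - 9)*(-2530))*97 = ((-44 - 9)*(-2530))*97 = -53*(-2530)*97 = 134090*97 = 13006730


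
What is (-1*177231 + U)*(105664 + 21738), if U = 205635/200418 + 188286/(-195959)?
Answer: -147797286969228488735/6545618477 ≈ -2.2580e+10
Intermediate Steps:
U = 853375139/13091236954 (U = 205635*(1/200418) + 188286*(-1/195959) = 68545/66806 - 188286/195959 = 853375139/13091236954 ≈ 0.065187)
(-1*177231 + U)*(105664 + 21738) = (-1*177231 + 853375139/13091236954)*(105664 + 21738) = (-177231 + 853375139/13091236954)*127402 = -2320172163219235/13091236954*127402 = -147797286969228488735/6545618477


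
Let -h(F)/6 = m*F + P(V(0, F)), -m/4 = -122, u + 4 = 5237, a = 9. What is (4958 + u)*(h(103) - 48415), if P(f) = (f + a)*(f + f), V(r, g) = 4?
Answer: -3573198993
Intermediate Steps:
u = 5233 (u = -4 + 5237 = 5233)
m = 488 (m = -4*(-122) = 488)
P(f) = 2*f*(9 + f) (P(f) = (f + 9)*(f + f) = (9 + f)*(2*f) = 2*f*(9 + f))
h(F) = -624 - 2928*F (h(F) = -6*(488*F + 2*4*(9 + 4)) = -6*(488*F + 2*4*13) = -6*(488*F + 104) = -6*(104 + 488*F) = -624 - 2928*F)
(4958 + u)*(h(103) - 48415) = (4958 + 5233)*((-624 - 2928*103) - 48415) = 10191*((-624 - 301584) - 48415) = 10191*(-302208 - 48415) = 10191*(-350623) = -3573198993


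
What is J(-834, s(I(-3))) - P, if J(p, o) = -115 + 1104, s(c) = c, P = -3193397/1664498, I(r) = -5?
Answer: 1649381919/1664498 ≈ 990.92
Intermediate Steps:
P = -3193397/1664498 (P = -3193397*1/1664498 = -3193397/1664498 ≈ -1.9185)
J(p, o) = 989
J(-834, s(I(-3))) - P = 989 - 1*(-3193397/1664498) = 989 + 3193397/1664498 = 1649381919/1664498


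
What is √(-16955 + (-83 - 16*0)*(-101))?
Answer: 2*I*√2143 ≈ 92.585*I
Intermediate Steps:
√(-16955 + (-83 - 16*0)*(-101)) = √(-16955 + (-83 + 0)*(-101)) = √(-16955 - 83*(-101)) = √(-16955 + 8383) = √(-8572) = 2*I*√2143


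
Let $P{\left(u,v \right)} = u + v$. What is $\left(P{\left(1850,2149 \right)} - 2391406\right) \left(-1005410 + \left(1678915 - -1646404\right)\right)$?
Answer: $-5538566985963$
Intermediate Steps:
$\left(P{\left(1850,2149 \right)} - 2391406\right) \left(-1005410 + \left(1678915 - -1646404\right)\right) = \left(\left(1850 + 2149\right) - 2391406\right) \left(-1005410 + \left(1678915 - -1646404\right)\right) = \left(3999 - 2391406\right) \left(-1005410 + \left(1678915 + 1646404\right)\right) = - 2387407 \left(-1005410 + 3325319\right) = \left(-2387407\right) 2319909 = -5538566985963$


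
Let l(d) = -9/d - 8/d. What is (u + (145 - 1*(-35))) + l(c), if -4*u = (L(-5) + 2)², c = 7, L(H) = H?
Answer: 4909/28 ≈ 175.32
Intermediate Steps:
l(d) = -17/d
u = -9/4 (u = -(-5 + 2)²/4 = -¼*(-3)² = -¼*9 = -9/4 ≈ -2.2500)
(u + (145 - 1*(-35))) + l(c) = (-9/4 + (145 - 1*(-35))) - 17/7 = (-9/4 + (145 + 35)) - 17*⅐ = (-9/4 + 180) - 17/7 = 711/4 - 17/7 = 4909/28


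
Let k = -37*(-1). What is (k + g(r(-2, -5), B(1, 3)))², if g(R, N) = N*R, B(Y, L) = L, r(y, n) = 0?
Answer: 1369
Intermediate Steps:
k = 37
(k + g(r(-2, -5), B(1, 3)))² = (37 + 3*0)² = (37 + 0)² = 37² = 1369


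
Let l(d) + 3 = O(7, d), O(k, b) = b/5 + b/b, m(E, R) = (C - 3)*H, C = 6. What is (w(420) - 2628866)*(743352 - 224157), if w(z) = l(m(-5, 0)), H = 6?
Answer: -1364893252158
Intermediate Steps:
m(E, R) = 18 (m(E, R) = (6 - 3)*6 = 3*6 = 18)
O(k, b) = 1 + b/5 (O(k, b) = b*(1/5) + 1 = b/5 + 1 = 1 + b/5)
l(d) = -2 + d/5 (l(d) = -3 + (1 + d/5) = -2 + d/5)
w(z) = 8/5 (w(z) = -2 + (1/5)*18 = -2 + 18/5 = 8/5)
(w(420) - 2628866)*(743352 - 224157) = (8/5 - 2628866)*(743352 - 224157) = -13144322/5*519195 = -1364893252158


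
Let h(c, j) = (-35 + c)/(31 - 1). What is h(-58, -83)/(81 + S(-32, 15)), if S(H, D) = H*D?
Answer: 31/3990 ≈ 0.0077694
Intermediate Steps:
S(H, D) = D*H
h(c, j) = -7/6 + c/30 (h(c, j) = (-35 + c)/30 = (-35 + c)*(1/30) = -7/6 + c/30)
h(-58, -83)/(81 + S(-32, 15)) = (-7/6 + (1/30)*(-58))/(81 + 15*(-32)) = (-7/6 - 29/15)/(81 - 480) = -31/10/(-399) = -1/399*(-31/10) = 31/3990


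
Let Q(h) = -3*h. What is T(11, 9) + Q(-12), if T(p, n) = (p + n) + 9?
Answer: 65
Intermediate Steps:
T(p, n) = 9 + n + p (T(p, n) = (n + p) + 9 = 9 + n + p)
T(11, 9) + Q(-12) = (9 + 9 + 11) - 3*(-12) = 29 + 36 = 65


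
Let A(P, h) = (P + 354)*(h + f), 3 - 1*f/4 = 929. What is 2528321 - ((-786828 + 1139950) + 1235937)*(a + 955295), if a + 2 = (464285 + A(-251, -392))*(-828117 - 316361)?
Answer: 77103492063355228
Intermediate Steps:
f = -3704 (f = 12 - 4*929 = 12 - 3716 = -3704)
A(P, h) = (-3704 + h)*(354 + P) (A(P, h) = (P + 354)*(h - 3704) = (354 + P)*(-3704 + h) = (-3704 + h)*(354 + P))
a = -48522433768 (a = -2 + (464285 + (-1311216 - 3704*(-251) + 354*(-392) - 251*(-392)))*(-828117 - 316361) = -2 + (464285 + (-1311216 + 929704 - 138768 + 98392))*(-1144478) = -2 + (464285 - 421888)*(-1144478) = -2 + 42397*(-1144478) = -2 - 48522433766 = -48522433768)
2528321 - ((-786828 + 1139950) + 1235937)*(a + 955295) = 2528321 - ((-786828 + 1139950) + 1235937)*(-48522433768 + 955295) = 2528321 - (353122 + 1235937)*(-48521478473) = 2528321 - 1589059*(-48521478473) = 2528321 - 1*(-77103492060826907) = 2528321 + 77103492060826907 = 77103492063355228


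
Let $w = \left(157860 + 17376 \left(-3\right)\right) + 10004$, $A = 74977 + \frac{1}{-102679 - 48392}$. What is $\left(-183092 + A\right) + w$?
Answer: $\frac{1151312090}{151071} \approx 7621.0$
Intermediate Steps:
$A = \frac{11326850366}{151071}$ ($A = 74977 + \frac{1}{-151071} = 74977 - \frac{1}{151071} = \frac{11326850366}{151071} \approx 74977.0$)
$w = 115736$ ($w = \left(157860 - 52128\right) + 10004 = 105732 + 10004 = 115736$)
$\left(-183092 + A\right) + w = \left(-183092 + \frac{11326850366}{151071}\right) + 115736 = - \frac{16333041166}{151071} + 115736 = \frac{1151312090}{151071}$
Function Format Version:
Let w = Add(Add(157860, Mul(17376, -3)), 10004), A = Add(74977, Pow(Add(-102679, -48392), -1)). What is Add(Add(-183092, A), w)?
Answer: Rational(1151312090, 151071) ≈ 7621.0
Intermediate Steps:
A = Rational(11326850366, 151071) (A = Add(74977, Pow(-151071, -1)) = Add(74977, Rational(-1, 151071)) = Rational(11326850366, 151071) ≈ 74977.)
w = 115736 (w = Add(Add(157860, -52128), 10004) = Add(105732, 10004) = 115736)
Add(Add(-183092, A), w) = Add(Add(-183092, Rational(11326850366, 151071)), 115736) = Add(Rational(-16333041166, 151071), 115736) = Rational(1151312090, 151071)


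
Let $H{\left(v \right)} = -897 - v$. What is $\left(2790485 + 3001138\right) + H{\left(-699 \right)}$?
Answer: $5791425$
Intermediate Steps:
$\left(2790485 + 3001138\right) + H{\left(-699 \right)} = \left(2790485 + 3001138\right) - 198 = 5791623 + \left(-897 + 699\right) = 5791623 - 198 = 5791425$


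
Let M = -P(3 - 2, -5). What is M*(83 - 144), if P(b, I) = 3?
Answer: 183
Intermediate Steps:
M = -3 (M = -1*3 = -3)
M*(83 - 144) = -3*(83 - 144) = -3*(-61) = 183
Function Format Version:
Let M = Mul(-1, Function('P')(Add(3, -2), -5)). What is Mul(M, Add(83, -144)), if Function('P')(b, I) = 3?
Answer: 183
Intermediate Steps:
M = -3 (M = Mul(-1, 3) = -3)
Mul(M, Add(83, -144)) = Mul(-3, Add(83, -144)) = Mul(-3, -61) = 183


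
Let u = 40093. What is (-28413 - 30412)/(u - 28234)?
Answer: -58825/11859 ≈ -4.9604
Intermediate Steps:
(-28413 - 30412)/(u - 28234) = (-28413 - 30412)/(40093 - 28234) = -58825/11859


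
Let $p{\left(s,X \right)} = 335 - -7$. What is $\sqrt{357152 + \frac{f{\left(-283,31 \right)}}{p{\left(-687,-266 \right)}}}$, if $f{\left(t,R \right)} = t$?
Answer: $\frac{\sqrt{4641536638}}{114} \approx 597.62$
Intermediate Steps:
$p{\left(s,X \right)} = 342$ ($p{\left(s,X \right)} = 335 + 7 = 342$)
$\sqrt{357152 + \frac{f{\left(-283,31 \right)}}{p{\left(-687,-266 \right)}}} = \sqrt{357152 - \frac{283}{342}} = \sqrt{\frac{122145701}{342}} = \frac{\sqrt{4641536638}}{114}$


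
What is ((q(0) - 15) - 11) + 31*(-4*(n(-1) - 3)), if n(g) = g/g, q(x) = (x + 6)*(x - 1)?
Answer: 216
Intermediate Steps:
q(x) = (-1 + x)*(6 + x) (q(x) = (6 + x)*(-1 + x) = (-1 + x)*(6 + x))
n(g) = 1
((q(0) - 15) - 11) + 31*(-4*(n(-1) - 3)) = (((-6 + 0² + 5*0) - 15) - 11) + 31*(-4*(1 - 3)) = (((-6 + 0 + 0) - 15) - 11) + 31*(-4*(-2)) = ((-6 - 15) - 11) + 31*8 = (-21 - 11) + 248 = -32 + 248 = 216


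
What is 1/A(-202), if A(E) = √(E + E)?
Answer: -I*√101/202 ≈ -0.049752*I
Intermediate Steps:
A(E) = √2*√E (A(E) = √(2*E) = √2*√E)
1/A(-202) = 1/(√2*√(-202)) = 1/(√2*(I*√202)) = 1/(2*I*√101) = -I*√101/202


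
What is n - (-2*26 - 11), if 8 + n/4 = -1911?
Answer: -7613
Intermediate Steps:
n = -7676 (n = -32 + 4*(-1911) = -32 - 7644 = -7676)
n - (-2*26 - 11) = -7676 - (-2*26 - 11) = -7676 - (-52 - 11) = -7676 - 1*(-63) = -7676 + 63 = -7613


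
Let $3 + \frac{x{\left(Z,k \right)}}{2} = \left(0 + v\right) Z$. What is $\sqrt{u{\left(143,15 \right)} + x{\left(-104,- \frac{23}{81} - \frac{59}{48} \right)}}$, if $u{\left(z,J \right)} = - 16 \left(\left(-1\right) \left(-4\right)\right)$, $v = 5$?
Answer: $i \sqrt{1110} \approx 33.317 i$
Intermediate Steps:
$u{\left(z,J \right)} = -64$ ($u{\left(z,J \right)} = \left(-16\right) 4 = -64$)
$x{\left(Z,k \right)} = -6 + 10 Z$ ($x{\left(Z,k \right)} = -6 + 2 \left(0 + 5\right) Z = -6 + 2 \cdot 5 Z = -6 + 10 Z$)
$\sqrt{u{\left(143,15 \right)} + x{\left(-104,- \frac{23}{81} - \frac{59}{48} \right)}} = \sqrt{-64 + \left(-6 + 10 \left(-104\right)\right)} = \sqrt{-64 - 1046} = \sqrt{-1110} = i \sqrt{1110}$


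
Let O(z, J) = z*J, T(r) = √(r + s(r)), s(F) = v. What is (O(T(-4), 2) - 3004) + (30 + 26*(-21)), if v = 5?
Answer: -3518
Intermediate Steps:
s(F) = 5
T(r) = √(5 + r) (T(r) = √(r + 5) = √(5 + r))
O(z, J) = J*z
(O(T(-4), 2) - 3004) + (30 + 26*(-21)) = (2*√(5 - 4) - 3004) + (30 + 26*(-21)) = (2*√1 - 3004) + (30 - 546) = (2*1 - 3004) - 516 = (2 - 3004) - 516 = -3002 - 516 = -3518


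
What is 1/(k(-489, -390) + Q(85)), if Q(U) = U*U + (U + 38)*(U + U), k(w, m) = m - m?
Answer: 1/28135 ≈ 3.5543e-5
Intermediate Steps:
k(w, m) = 0
Q(U) = U² + 2*U*(38 + U) (Q(U) = U² + (38 + U)*(2*U) = U² + 2*U*(38 + U))
1/(k(-489, -390) + Q(85)) = 1/(0 + 85*(76 + 3*85)) = 1/(0 + 85*(76 + 255)) = 1/(0 + 85*331) = 1/(0 + 28135) = 1/28135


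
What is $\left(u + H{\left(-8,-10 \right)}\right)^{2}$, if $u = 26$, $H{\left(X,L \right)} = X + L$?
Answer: $64$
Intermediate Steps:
$H{\left(X,L \right)} = L + X$
$\left(u + H{\left(-8,-10 \right)}\right)^{2} = \left(26 - 18\right)^{2} = 8^{2} = 64$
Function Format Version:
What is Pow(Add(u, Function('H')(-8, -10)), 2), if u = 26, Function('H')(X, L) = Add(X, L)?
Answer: 64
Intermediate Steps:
Function('H')(X, L) = Add(L, X)
Pow(Add(u, Function('H')(-8, -10)), 2) = Pow(Add(26, Add(-10, -8)), 2) = Pow(Add(26, -18), 2) = Pow(8, 2) = 64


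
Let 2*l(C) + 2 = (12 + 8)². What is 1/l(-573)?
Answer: 1/199 ≈ 0.0050251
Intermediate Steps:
l(C) = 199 (l(C) = -1 + (12 + 8)²/2 = -1 + (½)*20² = -1 + (½)*400 = -1 + 200 = 199)
1/l(-573) = 1/199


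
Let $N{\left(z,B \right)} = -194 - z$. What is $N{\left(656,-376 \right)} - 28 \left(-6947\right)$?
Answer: $193666$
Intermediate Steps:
$N{\left(656,-376 \right)} - 28 \left(-6947\right) = \left(-194 - 656\right) - 28 \left(-6947\right) = \left(-194 - 656\right) - -194516 = -850 + 194516 = 193666$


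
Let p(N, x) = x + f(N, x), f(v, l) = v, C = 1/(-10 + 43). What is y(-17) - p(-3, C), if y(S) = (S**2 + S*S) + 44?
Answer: 20624/33 ≈ 624.97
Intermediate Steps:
C = 1/33 ≈ 0.030303
p(N, x) = N + x (p(N, x) = x + N = N + x)
y(S) = 44 + 2*S**2 (y(S) = (S**2 + S**2) + 44 = 2*S**2 + 44 = 44 + 2*S**2)
y(-17) - p(-3, C) = (44 + 2*(-17)**2) - (-3 + 1/33) = (44 + 2*289) - 1*(-98/33) = (44 + 578) + 98/33 = 622 + 98/33 = 20624/33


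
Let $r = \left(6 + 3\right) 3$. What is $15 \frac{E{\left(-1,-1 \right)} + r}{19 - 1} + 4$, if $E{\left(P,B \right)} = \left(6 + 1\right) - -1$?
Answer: $\frac{199}{6} \approx 33.167$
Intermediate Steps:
$E{\left(P,B \right)} = 8$ ($E{\left(P,B \right)} = 7 + 1 = 8$)
$r = 27$ ($r = 9 \cdot 3 = 27$)
$15 \frac{E{\left(-1,-1 \right)} + r}{19 - 1} + 4 = 15 \frac{8 + 27}{19 - 1} + 4 = 15 \cdot \frac{35}{18} + 4 = \frac{175}{6} + 4 = \frac{199}{6}$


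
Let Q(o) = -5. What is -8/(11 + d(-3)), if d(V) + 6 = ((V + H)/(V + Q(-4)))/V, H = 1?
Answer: -96/59 ≈ -1.6271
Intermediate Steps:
d(V) = -6 + (1 + V)/(V*(-5 + V)) (d(V) = -6 + ((V + 1)/(V - 5))/V = -6 + ((1 + V)/(-5 + V))/V = -6 + (1 + V)/(V*(-5 + V)))
-8/(11 + d(-3)) = -8/(11 + (1 - 6*(-3)² + 31*(-3))/((-3)*(-5 - 3))) = -8/(11 - ⅓*(1 - 6*9 - 93)/(-8)) = -8/(11 - ⅓*(-⅛)*(1 - 54 - 93)) = -8/(11 - ⅓*(-⅛)*(-146)) = -8/(11 - 73/12) = -8/59/12 = -8*12/59 = -96/59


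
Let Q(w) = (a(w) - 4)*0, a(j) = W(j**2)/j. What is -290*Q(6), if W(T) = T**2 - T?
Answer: 0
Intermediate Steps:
a(j) = j*(-1 + j**2) (a(j) = (j**2*(-1 + j**2))/j = j*(-1 + j**2))
Q(w) = 0 (Q(w) = ((w**3 - w) - 4)*0 = (-4 + w**3 - w)*0 = 0)
-290*Q(6) = -290*0 = 0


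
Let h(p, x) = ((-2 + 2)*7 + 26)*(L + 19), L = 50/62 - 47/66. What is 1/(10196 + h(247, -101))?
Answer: 1023/10938379 ≈ 9.3524e-5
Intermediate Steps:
L = 193/2046 (L = 50*(1/62) - 47*1/66 = 25/31 - 47/66 = 193/2046 ≈ 0.094330)
h(p, x) = 507871/1023 (h(p, x) = ((-2 + 2)*7 + 26)*(193/2046 + 19) = (0*7 + 26)*(39067/2046) = (0 + 26)*(39067/2046) = 26*(39067/2046) = 507871/1023)
1/(10196 + h(247, -101)) = 1/(10196 + 507871/1023) = 1/(10938379/1023) = 1023/10938379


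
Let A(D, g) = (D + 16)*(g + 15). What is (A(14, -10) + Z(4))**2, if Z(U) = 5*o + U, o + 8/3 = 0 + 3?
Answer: 218089/9 ≈ 24232.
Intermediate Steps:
o = 1/3 (o = -8/3 + (0 + 3) = -8/3 + 3 = 1/3 ≈ 0.33333)
A(D, g) = (15 + g)*(16 + D) (A(D, g) = (16 + D)*(15 + g) = (15 + g)*(16 + D))
Z(U) = 5/3 + U (Z(U) = 5*(1/3) + U = 5/3 + U)
(A(14, -10) + Z(4))**2 = ((240 + 15*14 + 16*(-10) + 14*(-10)) + (5/3 + 4))**2 = ((240 + 210 - 160 - 140) + 17/3)**2 = (150 + 17/3)**2 = (467/3)**2 = 218089/9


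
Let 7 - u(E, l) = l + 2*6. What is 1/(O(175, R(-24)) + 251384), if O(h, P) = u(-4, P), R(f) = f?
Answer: 1/251403 ≈ 3.9777e-6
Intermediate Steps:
u(E, l) = -5 - l (u(E, l) = 7 - (l + 2*6) = 7 - (l + 12) = 7 - (12 + l) = 7 + (-12 - l) = -5 - l)
O(h, P) = -5 - P
1/(O(175, R(-24)) + 251384) = 1/((-5 - 1*(-24)) + 251384) = 1/((-5 + 24) + 251384) = 1/(19 + 251384) = 1/251403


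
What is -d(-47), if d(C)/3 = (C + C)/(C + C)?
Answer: -3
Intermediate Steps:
d(C) = 3 (d(C) = 3*((C + C)/(C + C)) = 3*((2*C)/((2*C))) = 3*((2*C)*(1/(2*C))) = 3*1 = 3)
-d(-47) = -1*3 = -3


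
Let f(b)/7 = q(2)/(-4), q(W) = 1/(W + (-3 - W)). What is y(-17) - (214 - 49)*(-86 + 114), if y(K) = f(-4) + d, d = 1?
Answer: -55421/12 ≈ -4618.4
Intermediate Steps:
q(W) = -⅓ (q(W) = 1/(-3) = -⅓)
f(b) = 7/12 (f(b) = 7*(-⅓/(-4)) = 7*(-⅓*(-¼)) = 7*(1/12) = 7/12)
y(K) = 19/12 (y(K) = 7/12 + 1 = 19/12)
y(-17) - (214 - 49)*(-86 + 114) = 19/12 - (214 - 49)*(-86 + 114) = 19/12 - 165*28 = 19/12 - 1*4620 = 19/12 - 4620 = -55421/12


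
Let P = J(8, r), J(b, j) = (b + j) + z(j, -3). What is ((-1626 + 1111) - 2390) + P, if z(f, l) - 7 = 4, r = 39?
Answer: -2847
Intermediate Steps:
z(f, l) = 11 (z(f, l) = 7 + 4 = 11)
J(b, j) = 11 + b + j (J(b, j) = (b + j) + 11 = 11 + b + j)
P = 58 (P = 11 + 8 + 39 = 58)
((-1626 + 1111) - 2390) + P = ((-1626 + 1111) - 2390) + 58 = (-515 - 2390) + 58 = -2905 + 58 = -2847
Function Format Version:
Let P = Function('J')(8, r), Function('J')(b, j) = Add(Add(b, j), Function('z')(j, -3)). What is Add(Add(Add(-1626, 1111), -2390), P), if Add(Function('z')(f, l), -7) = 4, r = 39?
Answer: -2847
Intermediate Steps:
Function('z')(f, l) = 11 (Function('z')(f, l) = Add(7, 4) = 11)
Function('J')(b, j) = Add(11, b, j) (Function('J')(b, j) = Add(Add(b, j), 11) = Add(11, b, j))
P = 58 (P = Add(11, 8, 39) = 58)
Add(Add(Add(-1626, 1111), -2390), P) = Add(Add(Add(-1626, 1111), -2390), 58) = Add(Add(-515, -2390), 58) = Add(-2905, 58) = -2847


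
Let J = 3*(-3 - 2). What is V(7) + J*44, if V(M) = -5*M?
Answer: -695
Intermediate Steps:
J = -15 (J = 3*(-5) = -15)
V(7) + J*44 = -5*7 - 15*44 = -35 - 660 = -695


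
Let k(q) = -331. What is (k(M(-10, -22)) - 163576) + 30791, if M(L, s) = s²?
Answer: -133116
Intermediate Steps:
(k(M(-10, -22)) - 163576) + 30791 = (-331 - 163576) + 30791 = -163907 + 30791 = -133116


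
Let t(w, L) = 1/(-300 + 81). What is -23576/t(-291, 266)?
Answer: 5163144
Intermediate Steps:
t(w, L) = -1/219 (t(w, L) = 1/(-219) = -1/219)
-23576/t(-291, 266) = -23576/(-1/219) = -23576*(-219) = 5163144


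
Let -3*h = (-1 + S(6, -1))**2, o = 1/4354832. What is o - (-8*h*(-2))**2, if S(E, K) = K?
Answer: -17837391863/39193488 ≈ -455.11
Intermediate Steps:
o = 1/4354832 ≈ 2.2963e-7
h = -4/3 (h = -(-1 - 1)**2/3 = -1/3*(-2)**2 = -1/3*4 = -4/3 ≈ -1.3333)
o - (-8*h*(-2))**2 = 1/4354832 - (-8*(-4/3)*(-2))**2 = 1/4354832 - ((32/3)*(-2))**2 = 1/4354832 - (-64/3)**2 = 1/4354832 - 1*4096/9 = 1/4354832 - 4096/9 = -17837391863/39193488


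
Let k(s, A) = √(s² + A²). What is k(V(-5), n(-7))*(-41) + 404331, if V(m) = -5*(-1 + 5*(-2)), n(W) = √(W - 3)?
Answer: 404331 - 123*√335 ≈ 4.0208e+5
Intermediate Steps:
n(W) = √(-3 + W)
V(m) = 55 (V(m) = -5*(-1 - 10) = -5*(-11) = 55)
k(s, A) = √(A² + s²)
k(V(-5), n(-7))*(-41) + 404331 = √((√(-3 - 7))² + 55²)*(-41) + 404331 = √((√(-10))² + 3025)*(-41) + 404331 = √((I*√10)² + 3025)*(-41) + 404331 = √(-10 + 3025)*(-41) + 404331 = √3015*(-41) + 404331 = (3*√335)*(-41) + 404331 = -123*√335 + 404331 = 404331 - 123*√335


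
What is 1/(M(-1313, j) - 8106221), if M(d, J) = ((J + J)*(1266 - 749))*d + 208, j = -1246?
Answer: 1/1683515919 ≈ 5.9400e-10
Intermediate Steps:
M(d, J) = 208 + 1034*J*d (M(d, J) = ((2*J)*517)*d + 208 = (1034*J)*d + 208 = 1034*J*d + 208 = 208 + 1034*J*d)
1/(M(-1313, j) - 8106221) = 1/((208 + 1034*(-1246)*(-1313)) - 8106221) = 1/((208 + 1691621932) - 8106221) = 1/(1691622140 - 8106221) = 1/1683515919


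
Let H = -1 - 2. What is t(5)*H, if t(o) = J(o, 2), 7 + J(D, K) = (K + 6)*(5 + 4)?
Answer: -195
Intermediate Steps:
J(D, K) = 47 + 9*K (J(D, K) = -7 + (K + 6)*(5 + 4) = -7 + (6 + K)*9 = -7 + (54 + 9*K) = 47 + 9*K)
t(o) = 65 (t(o) = 47 + 9*2 = 47 + 18 = 65)
H = -3
t(5)*H = 65*(-3) = -195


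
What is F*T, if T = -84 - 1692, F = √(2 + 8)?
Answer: -1776*√10 ≈ -5616.2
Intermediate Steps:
F = √10 ≈ 3.1623
T = -1776
F*T = √10*(-1776) = -1776*√10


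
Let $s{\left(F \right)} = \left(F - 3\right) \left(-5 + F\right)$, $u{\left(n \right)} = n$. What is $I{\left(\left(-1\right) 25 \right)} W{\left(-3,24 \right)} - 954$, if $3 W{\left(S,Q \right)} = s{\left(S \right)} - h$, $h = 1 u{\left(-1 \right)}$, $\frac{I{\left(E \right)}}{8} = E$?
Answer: $- \frac{12662}{3} \approx -4220.7$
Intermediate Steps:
$I{\left(E \right)} = 8 E$
$h = -1$ ($h = 1 \left(-1\right) = -1$)
$s{\left(F \right)} = \left(-5 + F\right) \left(-3 + F\right)$ ($s{\left(F \right)} = \left(-3 + F\right) \left(-5 + F\right) = \left(-5 + F\right) \left(-3 + F\right)$)
$W{\left(S,Q \right)} = \frac{16}{3} - \frac{8 S}{3} + \frac{S^{2}}{3}$ ($W{\left(S,Q \right)} = \frac{\left(15 + S^{2} - 8 S\right) - -1}{3} = \frac{\left(15 + S^{2} - 8 S\right) + 1}{3} = \frac{16 + S^{2} - 8 S}{3} = \frac{16}{3} - \frac{8 S}{3} + \frac{S^{2}}{3}$)
$I{\left(\left(-1\right) 25 \right)} W{\left(-3,24 \right)} - 954 = 8 \left(\left(-1\right) 25\right) \left(\frac{16}{3} - -8 + \frac{\left(-3\right)^{2}}{3}\right) - 954 = 8 \left(-25\right) \left(\frac{16}{3} + 8 + \frac{1}{3} \cdot 9\right) - 954 = - 200 \left(\frac{16}{3} + 8 + 3\right) - 954 = \left(-200\right) \frac{49}{3} - 954 = - \frac{9800}{3} - 954 = - \frac{12662}{3}$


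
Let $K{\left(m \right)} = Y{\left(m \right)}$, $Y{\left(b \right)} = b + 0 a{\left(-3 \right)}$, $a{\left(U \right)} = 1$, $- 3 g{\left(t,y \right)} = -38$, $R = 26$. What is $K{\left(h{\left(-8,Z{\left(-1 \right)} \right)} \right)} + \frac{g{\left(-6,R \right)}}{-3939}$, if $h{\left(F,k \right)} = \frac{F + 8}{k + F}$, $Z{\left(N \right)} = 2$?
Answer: $- \frac{38}{11817} \approx -0.0032157$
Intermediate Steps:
$g{\left(t,y \right)} = \frac{38}{3}$ ($g{\left(t,y \right)} = \left(- \frac{1}{3}\right) \left(-38\right) = \frac{38}{3}$)
$Y{\left(b \right)} = b$ ($Y{\left(b \right)} = b + 0 \cdot 1 = b + 0 = b$)
$h{\left(F,k \right)} = \frac{8 + F}{F + k}$
$K{\left(m \right)} = m$
$K{\left(h{\left(-8,Z{\left(-1 \right)} \right)} \right)} + \frac{g{\left(-6,R \right)}}{-3939} = \frac{8 - 8}{-8 + 2} + \frac{38}{3 \left(-3939\right)} = \frac{1}{-6} \cdot 0 + \frac{38}{3} \left(- \frac{1}{3939}\right) = \left(- \frac{1}{6}\right) 0 - \frac{38}{11817} = 0 - \frac{38}{11817} = - \frac{38}{11817}$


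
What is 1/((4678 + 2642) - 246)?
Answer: 1/7074 ≈ 0.00014136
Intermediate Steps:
1/((4678 + 2642) - 246) = 1/(7320 - 246) = 1/7074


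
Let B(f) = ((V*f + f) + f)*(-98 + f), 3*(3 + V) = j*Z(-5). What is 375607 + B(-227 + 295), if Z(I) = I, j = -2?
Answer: 370847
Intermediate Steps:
V = ⅓ (V = -3 + (-2*(-5))/3 = -3 + (⅓)*10 = -3 + 10/3 = ⅓ ≈ 0.33333)
B(f) = 7*f*(-98 + f)/3 (B(f) = ((f/3 + f) + f)*(-98 + f) = (4*f/3 + f)*(-98 + f) = (7*f/3)*(-98 + f) = 7*f*(-98 + f)/3)
375607 + B(-227 + 295) = 375607 + 7*(-227 + 295)*(-98 + (-227 + 295))/3 = 375607 + (7/3)*68*(-98 + 68) = 375607 + (7/3)*68*(-30) = 375607 - 4760 = 370847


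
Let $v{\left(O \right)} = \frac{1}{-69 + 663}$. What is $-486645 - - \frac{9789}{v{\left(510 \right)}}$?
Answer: $5328021$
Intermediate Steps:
$v{\left(O \right)} = \frac{1}{594}$
$-486645 - - \frac{9789}{v{\left(510 \right)}} = -486645 - - 9789 \frac{1}{\frac{1}{594}} = -486645 - \left(-9789\right) 594 = -486645 - -5814666 = -486645 + 5814666 = 5328021$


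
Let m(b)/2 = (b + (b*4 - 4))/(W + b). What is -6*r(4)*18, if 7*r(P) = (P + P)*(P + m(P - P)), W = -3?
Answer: -5760/7 ≈ -822.86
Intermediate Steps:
m(b) = 2*(-4 + 5*b)/(-3 + b) (m(b) = 2*((b + (b*4 - 4))/(-3 + b)) = 2*((b + (4*b - 4))/(-3 + b)) = 2*((b + (-4 + 4*b))/(-3 + b)) = 2*((-4 + 5*b)/(-3 + b)) = 2*(-4 + 5*b)/(-3 + b))
r(P) = 2*P*(8/3 + P)/7 (r(P) = ((P + P)*(P + 2*(-4 + 5*(P - P))/(-3 + (P - P))))/7 = ((2*P)*(P + 2*(-4 + 5*0)/(-3 + 0)))/7 = ((2*P)*(P + 2*(-4 + 0)/(-3)))/7 = ((2*P)*(P + 2*(-1/3)*(-4)))/7 = ((2*P)*(P + 8/3))/7 = ((2*P)*(8/3 + P))/7 = (2*P*(8/3 + P))/7 = 2*P*(8/3 + P)/7)
-6*r(4)*18 = -4*4*(8 + 3*4)/7*18 = -4*4*(8 + 12)/7*18 = -4*4*20/7*18 = -6*160/21*18 = -320/7*18 = -5760/7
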